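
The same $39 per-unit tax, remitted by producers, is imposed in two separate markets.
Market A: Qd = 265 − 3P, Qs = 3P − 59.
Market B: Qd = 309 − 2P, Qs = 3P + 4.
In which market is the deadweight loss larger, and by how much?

Market A: pre-tax P* = $54, Q* = 103; post-tax Q = 44.5; deadweight loss = $1140.75.
Market B: pre-tax P* = $61, Q* = 187; post-tax Q = 140.2; deadweight loss = $912.6.
Difference: $1140.75 vs $912.6 → market A is larger by $228.15.

Market A, by $228.15.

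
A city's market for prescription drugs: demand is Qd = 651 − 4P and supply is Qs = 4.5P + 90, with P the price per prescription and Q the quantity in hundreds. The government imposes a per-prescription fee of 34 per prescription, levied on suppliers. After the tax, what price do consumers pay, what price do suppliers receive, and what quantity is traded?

Without the tax, 651 − 4P = 4.5P + 90 gives 8.5P = 561, so P* = 66 and Q* = 387.
With the tax collected from suppliers, supply shifts: Qs = 4.5(P − 34) + 90.
Solving gives Q = 315 with consumers paying 84 and suppliers receiving 50 (the 34 wedge).
The less price-elastic side of the market bears the larger share of a per-unit tax.

Consumers pay 84; suppliers receive 50; quantity = 315.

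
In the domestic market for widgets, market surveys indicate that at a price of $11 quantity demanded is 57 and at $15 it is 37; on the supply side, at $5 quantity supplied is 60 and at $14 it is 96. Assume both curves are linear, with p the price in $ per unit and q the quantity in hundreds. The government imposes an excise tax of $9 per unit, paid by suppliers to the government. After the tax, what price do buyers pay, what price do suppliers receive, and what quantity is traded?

Demand slope: (37 − 57)/(15 − 11) = -5, so qd = 112 − 5p.
Supply slope: (96 − 60)/(14 − 5) = 4, so qs = 4p + 40.
Before the tax: set 112 − 5p = 4p + 40 → p* = $8, q* = 72.
With the tax collected from suppliers, supply shifts: qs = 4(p − 9) + 40.
Solving gives q = 52 with buyers paying $12 and suppliers receiving $3 (the $9 wedge).
The less price-elastic side of the market bears the larger share of a per-unit tax.

Buyers pay $12; suppliers receive $3; quantity = 52.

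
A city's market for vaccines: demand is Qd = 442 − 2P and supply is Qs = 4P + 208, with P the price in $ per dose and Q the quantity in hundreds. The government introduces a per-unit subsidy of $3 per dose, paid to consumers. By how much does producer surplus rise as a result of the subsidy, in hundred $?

Producer surplus rises by $366 hundred.

Without the subsidy, 442 − 2P = 4P + 208 gives 6P = 234, so P* = $39 and Q* = 364.
With a per-unit subsidy paid to consumers, each effectively pays P − 3, so demand becomes Qd = 442 − 2(P − 3).
New equilibrium: consumers pay $37, sellers receive $40, Q = 368. (Wedge: Pb − Ps = −3.)
ΔPS is the trapezoid between Q = 368 and Q = 364 of height $1: ½ · (364 + 368) · 1 = $366.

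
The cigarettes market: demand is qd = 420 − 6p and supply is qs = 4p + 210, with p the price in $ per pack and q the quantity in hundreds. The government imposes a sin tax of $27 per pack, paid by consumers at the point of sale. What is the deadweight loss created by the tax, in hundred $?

Deadweight loss = $874.8 hundred.

Before the tax: set 420 − 6p = 4p + 210 → p* = $21, q* = 294.
With the tax collected from consumers, demand (in seller-price terms) shifts: qd = 420 − 6(p + 27).
Solving gives q = 229.2 with consumers paying $31.8 and suppliers receiving $4.8 (the $27 wedge).
Quantity falls by |ΔQ| = |294 − 229.2| = 64.8.
DWL = ½ · t · |ΔQ| = ½ · 27 · 64.8 = $874.8.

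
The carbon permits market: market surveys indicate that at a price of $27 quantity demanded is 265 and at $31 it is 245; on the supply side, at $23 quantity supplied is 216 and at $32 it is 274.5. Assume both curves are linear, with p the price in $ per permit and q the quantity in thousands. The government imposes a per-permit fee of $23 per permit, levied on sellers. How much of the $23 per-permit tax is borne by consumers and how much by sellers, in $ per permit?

Demand slope: (245 − 265)/(31 − 27) = -5, so qd = 400 − 5p.
Supply slope: (274.5 − 216)/(32 − 23) = 6.5, so qs = 6.5p + 66.5.
Without the tax, 400 − 5p = 6.5p + 66.5 gives 11.5p = 333.5, so p* = $29 and q* = 255.
With the tax collected from sellers, supply shifts: qs = 6.5(p − 23) + 66.5.
New equilibrium: consumers pay $42, sellers receive $19, q = 190. (Wedge: pb − ps = 23.)
Burden on consumers: $13; on sellers: $10. (They sum to $23.)

Consumers bear $13 per permit; sellers bear $10 per permit.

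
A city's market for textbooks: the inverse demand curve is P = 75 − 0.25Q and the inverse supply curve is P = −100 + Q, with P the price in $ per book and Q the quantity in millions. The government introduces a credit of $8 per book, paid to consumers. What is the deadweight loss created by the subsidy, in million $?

Rewrite in direct form: Qd = 300 − 4P and Qs = P + 100.
Without the subsidy, 300 − 4P = P + 100 gives 5P = 200, so P* = $40 and Q* = 140.
With a per-unit subsidy paid to consumers, each effectively pays P − 8, so demand becomes Qd = 300 − 4(P − 8).
New equilibrium: consumers pay $38.4, sellers receive $46.4, Q = 146.4. (Wedge: Pb − Ps = −8.)
Quantity rises by |ΔQ| = |140 − 146.4| = 6.4.
DWL = ½ · t · |ΔQ| = ½ · 8 · 6.4 = $25.6.

Deadweight loss = $25.6 million.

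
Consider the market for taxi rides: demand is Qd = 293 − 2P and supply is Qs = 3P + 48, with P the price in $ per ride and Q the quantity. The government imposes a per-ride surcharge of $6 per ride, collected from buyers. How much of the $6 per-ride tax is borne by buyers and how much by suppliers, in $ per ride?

Before the tax: set 293 − 2P = 3P + 48 → P* = $49, Q* = 195.
With the tax collected from buyers, demand (in seller-price terms) shifts: Qd = 293 − 2(P + 6).
Solving gives Q = 187.8 with buyers paying $52.6 and suppliers receiving $46.6 (the $6 wedge).
Burden on buyers: $3.6; on suppliers: $2.4. (They sum to $6.)
The less price-elastic side of the market bears the larger share of a per-unit tax.

Buyers bear $3.6 per ride; suppliers bear $2.4 per ride.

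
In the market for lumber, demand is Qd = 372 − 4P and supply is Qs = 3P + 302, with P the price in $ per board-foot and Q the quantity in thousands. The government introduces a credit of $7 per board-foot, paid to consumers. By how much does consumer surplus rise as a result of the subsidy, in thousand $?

Consumer surplus rises by $1014 thousand.

Without the subsidy, 372 − 4P = 3P + 302 gives 7P = 70, so P* = $10 and Q* = 332.
With a per-unit subsidy paid to consumers, each effectively pays P − 7, so demand becomes Qd = 372 − 4(P − 7).
Solving gives Q = 344 with consumers paying $7 and producers receiving $14 (the $7 wedge).
ΔCS is the trapezoid between Q = 344 and Q = 332 of height $3: ½ · (332 + 344) · 3 = $1014.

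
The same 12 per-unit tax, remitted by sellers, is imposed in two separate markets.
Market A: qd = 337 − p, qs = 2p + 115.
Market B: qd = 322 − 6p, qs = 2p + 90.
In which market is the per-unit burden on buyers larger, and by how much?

Market A, by 5.

Market A: pre-tax p* = 74, q* = 263; post-tax q = 255; per-unit burden on buyers = 8.
Market B: pre-tax p* = 29, q* = 148; post-tax q = 130; per-unit burden on buyers = 3.
Difference: 8 vs 3 → market A is larger by 5.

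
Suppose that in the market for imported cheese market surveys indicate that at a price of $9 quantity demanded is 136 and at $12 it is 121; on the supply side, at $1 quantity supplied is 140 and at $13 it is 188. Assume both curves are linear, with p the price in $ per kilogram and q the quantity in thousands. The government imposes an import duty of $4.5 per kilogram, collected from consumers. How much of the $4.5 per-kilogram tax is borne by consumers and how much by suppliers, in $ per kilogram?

Demand slope: (121 − 136)/(12 − 9) = -5, so qd = 181 − 5p.
Supply slope: (188 − 140)/(13 − 1) = 4, so qs = 4p + 136.
Before the tax: set 181 − 5p = 4p + 136 → p* = $5, q* = 156.
With the tax collected from consumers, demand (in seller-price terms) shifts: qd = 181 − 5(p + 4.5).
Solving gives q = 146 with consumers paying $7 and suppliers receiving $2.5 (the $4.5 wedge).
Burden on consumers: $2; on suppliers: $2.5. (They sum to $4.5.)
The less price-elastic side of the market bears the larger share of a per-unit tax.

Consumers bear $2 per kilogram; suppliers bear $2.5 per kilogram.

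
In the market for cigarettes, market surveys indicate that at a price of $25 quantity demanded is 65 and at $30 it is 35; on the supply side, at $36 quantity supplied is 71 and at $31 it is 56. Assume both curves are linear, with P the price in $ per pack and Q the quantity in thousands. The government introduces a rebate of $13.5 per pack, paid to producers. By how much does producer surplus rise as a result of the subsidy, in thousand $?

Producer surplus rises by $544.5 thousand.

Demand slope: (35 − 65)/(30 − 25) = -6, so Qd = 215 − 6P.
Supply slope: (56 − 71)/(31 − 36) = 3, so Qs = 3P − 37.
Before the subsidy: set 215 − 6P = 3P − 37 → P* = $28, Q* = 47.
With a per-unit subsidy paid to producers, each receives P + 13.5 per unit sold, so supply becomes Qs = 3(P + 13.5) − 37.
Solving gives Q = 74 with consumers paying $23.5 and producers receiving $37 (the $13.5 wedge).
ΔPS is the trapezoid between Q = 74 and Q = 47 of height $9: ½ · (47 + 74) · 9 = $544.5.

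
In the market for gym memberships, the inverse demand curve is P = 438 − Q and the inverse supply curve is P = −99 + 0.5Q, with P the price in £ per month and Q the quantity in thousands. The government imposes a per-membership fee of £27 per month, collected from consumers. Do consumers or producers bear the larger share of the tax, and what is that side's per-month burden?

Consumers bear the larger share: £18 per month.

Inverting to Q(P) form: Qd = 438 − P; Qs = 2P + 198.
Without the tax, 438 − P = 2P + 198 gives 3P = 240, so P* = £80 and Q* = 358.
With the tax collected from consumers, demand (in seller-price terms) shifts: Qd = 438 − (P + 27).
New equilibrium: consumers pay £98, producers receive £71, Q = 340. (Wedge: Pb − Ps = 27.)
Per-month burden: consumers £18, producers £9.
Consumers take the larger share because demand is less price-elastic here (demand slope 1 vs supply slope 2).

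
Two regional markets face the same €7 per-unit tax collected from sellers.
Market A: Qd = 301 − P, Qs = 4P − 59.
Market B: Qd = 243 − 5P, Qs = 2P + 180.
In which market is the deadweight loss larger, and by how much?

Market A: pre-tax P* = €72, Q* = 229; post-tax Q = 223.4; deadweight loss = €19.6.
Market B: pre-tax P* = €9, Q* = 198; post-tax Q = 188; deadweight loss = €35.
Difference: €19.6 vs €35 → market B is larger by €15.4.

Market B, by €15.4.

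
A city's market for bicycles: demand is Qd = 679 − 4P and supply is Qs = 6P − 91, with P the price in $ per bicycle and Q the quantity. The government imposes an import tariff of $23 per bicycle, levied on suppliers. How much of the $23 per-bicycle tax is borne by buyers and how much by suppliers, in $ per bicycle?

Without the tax, 679 − 4P = 6P − 91 gives 10P = 770, so P* = $77 and Q* = 371.
With the tax collected from suppliers, supply shifts: Qs = 6(P − 23) − 91.
New equilibrium: buyers pay $90.8, suppliers receive $67.8, Q = 315.8. (Wedge: Pb − Ps = 23.)
Burden on buyers: $13.8; on suppliers: $9.2. (They sum to $23.)

Buyers bear $13.8 per bicycle; suppliers bear $9.2 per bicycle.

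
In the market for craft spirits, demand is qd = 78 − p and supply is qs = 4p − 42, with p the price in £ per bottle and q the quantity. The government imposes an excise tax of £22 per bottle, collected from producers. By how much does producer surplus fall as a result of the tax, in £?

Without the tax, 78 − p = 4p − 42 gives 5p = 120, so p* = £24 and q* = 54.
With the tax collected from producers, supply shifts: qs = 4(p − 22) − 42.
Solving gives q = 36.4 with buyers paying £41.6 and producers receiving £19.6 (the £22 wedge).
ΔPS is the trapezoid between Q = 36.4 and Q = 54 of height £4.4: ½ · (54 + 36.4) · 4.4 = £198.88.

Producer surplus falls by £198.88.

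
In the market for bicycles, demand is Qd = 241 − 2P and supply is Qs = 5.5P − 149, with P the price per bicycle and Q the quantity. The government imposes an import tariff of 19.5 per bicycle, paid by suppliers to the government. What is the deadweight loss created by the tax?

Deadweight loss = 278.85.

Before the tax: set 241 − 2P = 5.5P − 149 → P* = 52, Q* = 137.
With the tax collected from suppliers, supply shifts: Qs = 5.5(P − 19.5) − 149.
New equilibrium: buyers pay 66.3, suppliers receive 46.8, Q = 108.4. (Wedge: Pb − Ps = 19.5.)
Quantity falls by |ΔQ| = |137 − 108.4| = 28.6.
DWL = ½ · t · |ΔQ| = ½ · 19.5 · 28.6 = 278.85.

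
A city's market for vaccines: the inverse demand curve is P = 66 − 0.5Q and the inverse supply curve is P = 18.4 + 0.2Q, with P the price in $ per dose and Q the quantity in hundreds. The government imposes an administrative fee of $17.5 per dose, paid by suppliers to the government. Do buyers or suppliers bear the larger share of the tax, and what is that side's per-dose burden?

Buyers bear the larger share: $12.5 per dose.

Rewrite in direct form: Qd = 132 − 2P and Qs = 5P − 92.
Before the tax: set 132 − 2P = 5P − 92 → P* = $32, Q* = 68.
With the tax collected from suppliers, supply shifts: Qs = 5(P − 17.5) − 92.
New equilibrium: buyers pay $44.5, suppliers receive $27, Q = 43. (Wedge: Pb − Ps = 17.5.)
Per-dose burden: buyers $12.5, suppliers $5.
Buyers take the larger share because demand is less price-elastic here (demand slope 2 vs supply slope 5).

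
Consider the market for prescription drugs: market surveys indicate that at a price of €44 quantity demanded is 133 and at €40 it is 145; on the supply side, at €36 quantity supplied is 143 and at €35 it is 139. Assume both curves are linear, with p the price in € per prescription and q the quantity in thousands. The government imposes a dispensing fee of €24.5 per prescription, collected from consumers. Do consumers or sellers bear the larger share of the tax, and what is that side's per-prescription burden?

Demand slope: (145 − 133)/(40 − 44) = -3, so qd = 265 − 3p.
Supply slope: (139 − 143)/(35 − 36) = 4, so qs = 4p − 1.
Without the tax, 265 − 3p = 4p − 1 gives 7p = 266, so p* = €38 and q* = 151.
With the tax collected from consumers, demand (in seller-price terms) shifts: qd = 265 − 3(p + 24.5).
New equilibrium: consumers pay €52, sellers receive €27.5, q = 109. (Wedge: pb − ps = 24.5.)
Per-prescription burden: consumers €14, sellers €10.5.
Consumers take the larger share because demand is less price-elastic here (demand slope 3 vs supply slope 4).

Consumers bear the larger share: €14 per prescription.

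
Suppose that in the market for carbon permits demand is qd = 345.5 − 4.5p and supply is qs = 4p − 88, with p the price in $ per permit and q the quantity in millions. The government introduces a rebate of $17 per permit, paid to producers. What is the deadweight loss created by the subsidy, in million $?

Without the subsidy, 345.5 − 4.5p = 4p − 88 gives 8.5p = 433.5, so p* = $51 and q* = 116.
With a per-unit subsidy paid to producers, each receives p + 17 per unit sold, so supply becomes qs = 4(p + 17) − 88.
Solving gives q = 152 with consumers paying $43 and producers receiving $60 (the $17 wedge).
Quantity rises by |ΔQ| = |116 − 152| = 36.
DWL = ½ · t · |ΔQ| = ½ · 17 · 36 = $306.

Deadweight loss = $306 million.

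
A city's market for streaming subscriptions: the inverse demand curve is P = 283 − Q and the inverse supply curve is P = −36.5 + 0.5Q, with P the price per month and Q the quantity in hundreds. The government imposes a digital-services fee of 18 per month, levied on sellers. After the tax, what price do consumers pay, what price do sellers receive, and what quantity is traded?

Consumers pay 82; sellers receive 64; quantity = 201.

Rewrite in direct form: Qd = 283 − P and Qs = 2P + 73.
Without the tax, 283 − P = 2P + 73 gives 3P = 210, so P* = 70 and Q* = 213.
With the tax collected from sellers, supply shifts: Qs = 2(P − 18) + 73.
Solving gives Q = 201 with consumers paying 82 and sellers receiving 64 (the 18 wedge).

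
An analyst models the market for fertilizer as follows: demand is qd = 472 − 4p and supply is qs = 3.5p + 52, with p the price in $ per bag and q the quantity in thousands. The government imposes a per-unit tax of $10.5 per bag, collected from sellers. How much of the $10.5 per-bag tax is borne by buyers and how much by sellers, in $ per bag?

Before the tax: set 472 − 4p = 3.5p + 52 → p* = $56, q* = 248.
With the tax collected from sellers, supply shifts: qs = 3.5(p − 10.5) + 52.
Solving gives q = 228.4 with buyers paying $60.9 and sellers receiving $50.4 (the $10.5 wedge).
Burden on buyers: $4.9; on sellers: $5.6. (They sum to $10.5.)
The less price-elastic side of the market bears the larger share of a per-unit tax.

Buyers bear $4.9 per bag; sellers bear $5.6 per bag.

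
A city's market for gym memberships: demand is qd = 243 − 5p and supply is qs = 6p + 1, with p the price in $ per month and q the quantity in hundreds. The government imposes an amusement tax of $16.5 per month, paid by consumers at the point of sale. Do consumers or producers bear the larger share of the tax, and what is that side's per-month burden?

Before the tax: set 243 − 5p = 6p + 1 → p* = $22, q* = 133.
With the tax collected from consumers, demand (in seller-price terms) shifts: qd = 243 − 5(p + 16.5).
New equilibrium: consumers pay $31, producers receive $14.5, q = 88. (Wedge: pb − ps = 16.5.)
Per-month burden: consumers $9, producers $7.5.
Consumers take the larger share because demand is less price-elastic here (demand slope 5 vs supply slope 6).
The less price-elastic side of the market bears the larger share of a per-unit tax.

Consumers bear the larger share: $9 per month.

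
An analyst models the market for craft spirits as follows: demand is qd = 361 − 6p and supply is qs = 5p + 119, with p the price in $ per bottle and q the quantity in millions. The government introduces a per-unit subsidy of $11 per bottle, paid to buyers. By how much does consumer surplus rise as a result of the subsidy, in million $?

Consumer surplus rises by $1220 million.

Without the subsidy, 361 − 6p = 5p + 119 gives 11p = 242, so p* = $22 and q* = 229.
With a per-unit subsidy paid to buyers, each effectively pays p − 11, so demand becomes qd = 361 − 6(p − 11).
New equilibrium: buyers pay $17, suppliers receive $28, q = 259. (Wedge: pb − ps = −11.)
ΔCS is the trapezoid between Q = 259 and Q = 229 of height $5: ½ · (229 + 259) · 5 = $1220.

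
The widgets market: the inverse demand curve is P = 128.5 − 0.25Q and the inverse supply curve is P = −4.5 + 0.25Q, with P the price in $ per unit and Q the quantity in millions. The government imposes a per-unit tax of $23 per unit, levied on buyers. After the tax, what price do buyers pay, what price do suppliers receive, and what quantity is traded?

Buyers pay $73.5; suppliers receive $50.5; quantity = 220.

Inverting to Q(P) form: Qd = 514 − 4P; Qs = 4P + 18.
Before the tax: set 514 − 4P = 4P + 18 → P* = $62, Q* = 266.
With the tax collected from buyers, demand (in seller-price terms) shifts: Qd = 514 − 4(P + 23).
New equilibrium: buyers pay $73.5, suppliers receive $50.5, Q = 220. (Wedge: Pb − Ps = 23.)
The less price-elastic side of the market bears the larger share of a per-unit tax.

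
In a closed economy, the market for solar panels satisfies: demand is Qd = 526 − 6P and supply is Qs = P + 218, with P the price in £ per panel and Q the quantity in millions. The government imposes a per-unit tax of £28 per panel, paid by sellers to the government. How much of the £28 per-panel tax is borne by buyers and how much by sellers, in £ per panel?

Before the tax: set 526 − 6P = P + 218 → P* = £44, Q* = 262.
With the tax collected from sellers, supply shifts: Qs = (P − 28) + 218.
Solving gives Q = 238 with buyers paying £48 and sellers receiving £20 (the £28 wedge).
Burden on buyers: £4; on sellers: £24. (They sum to £28.)

Buyers bear £4 per panel; sellers bear £24 per panel.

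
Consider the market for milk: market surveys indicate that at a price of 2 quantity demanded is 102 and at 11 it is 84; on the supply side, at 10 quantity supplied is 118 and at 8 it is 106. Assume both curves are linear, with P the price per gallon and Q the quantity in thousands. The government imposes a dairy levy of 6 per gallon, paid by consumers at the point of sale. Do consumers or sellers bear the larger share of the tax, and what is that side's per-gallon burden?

Consumers bear the larger share: 4.5 per gallon.

Demand slope: (84 − 102)/(11 − 2) = -2, so Qd = 106 − 2P.
Supply slope: (106 − 118)/(8 − 10) = 6, so Qs = 6P + 58.
Without the tax, 106 − 2P = 6P + 58 gives 8P = 48, so P* = 6 and Q* = 94.
With the tax collected from consumers, demand (in seller-price terms) shifts: Qd = 106 − 2(P + 6).
New equilibrium: consumers pay 10.5, sellers receive 4.5, Q = 85. (Wedge: Pb − Ps = 6.)
Per-gallon burden: consumers 4.5, sellers 1.5.
Consumers take the larger share because demand is less price-elastic here (demand slope 2 vs supply slope 6).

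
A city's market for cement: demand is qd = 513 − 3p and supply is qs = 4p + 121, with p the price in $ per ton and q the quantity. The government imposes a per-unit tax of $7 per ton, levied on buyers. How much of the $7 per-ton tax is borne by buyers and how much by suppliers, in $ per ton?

Buyers bear $4 per ton; suppliers bear $3 per ton.

Without the tax, 513 − 3p = 4p + 121 gives 7p = 392, so p* = $56 and q* = 345.
With the tax collected from buyers, demand (in seller-price terms) shifts: qd = 513 − 3(p + 7).
New equilibrium: buyers pay $60, suppliers receive $53, q = 333. (Wedge: pb − ps = 7.)
Burden on buyers: $4; on suppliers: $3. (They sum to $7.)
The less price-elastic side of the market bears the larger share of a per-unit tax.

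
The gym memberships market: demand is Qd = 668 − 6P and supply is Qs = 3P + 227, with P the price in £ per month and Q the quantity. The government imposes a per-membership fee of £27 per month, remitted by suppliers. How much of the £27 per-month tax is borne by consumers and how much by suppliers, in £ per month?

Consumers bear £9 per month; suppliers bear £18 per month.

Without the tax, 668 − 6P = 3P + 227 gives 9P = 441, so P* = £49 and Q* = 374.
With the tax collected from suppliers, supply shifts: Qs = 3(P − 27) + 227.
New equilibrium: consumers pay £58, suppliers receive £31, Q = 320. (Wedge: Pb − Ps = 27.)
Burden on consumers: £9; on suppliers: £18. (They sum to £27.)
The less price-elastic side of the market bears the larger share of a per-unit tax.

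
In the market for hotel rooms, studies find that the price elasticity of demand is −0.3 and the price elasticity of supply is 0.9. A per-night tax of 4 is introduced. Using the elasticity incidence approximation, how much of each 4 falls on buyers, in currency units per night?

Incidence ratio: buyers' share ≈ εs / (εs + |εd|) = 0.9 / (0.9 + 0.3) = 0.75.
So buyers bear ≈ 0.75 × 4 = 3; suppliers bear 1.

Buyers bear ≈ 3 per night.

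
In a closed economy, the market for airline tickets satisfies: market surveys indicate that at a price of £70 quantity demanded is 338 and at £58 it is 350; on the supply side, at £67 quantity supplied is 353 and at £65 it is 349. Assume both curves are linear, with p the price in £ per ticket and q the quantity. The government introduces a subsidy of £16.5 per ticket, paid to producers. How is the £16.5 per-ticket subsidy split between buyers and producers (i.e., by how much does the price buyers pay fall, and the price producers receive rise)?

Demand slope: (350 − 338)/(58 − 70) = -1, so qd = 408 − p.
Supply slope: (349 − 353)/(65 − 67) = 2, so qs = 2p + 219.
Before the subsidy: set 408 − p = 2p + 219 → p* = £63, q* = 345.
With a per-unit subsidy paid to producers, each receives p + 16.5 per unit sold, so supply becomes qs = 2(p + 16.5) + 219.
Solving gives q = 356 with buyers paying £52 and producers receiving £68.5 (the £16.5 wedge).
Gain to buyers: £11; to producers: £5.5. (They sum to £16.5.)

Buyers gain £11 per ticket; producers gain £5.5 per ticket.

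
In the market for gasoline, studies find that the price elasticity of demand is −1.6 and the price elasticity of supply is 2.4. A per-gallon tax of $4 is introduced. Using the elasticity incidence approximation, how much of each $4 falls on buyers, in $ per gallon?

Incidence ratio: buyers' share ≈ εs / (εs + |εd|) = 2.4 / (2.4 + 1.6) = 0.6.
So buyers bear ≈ 0.6 × $4 = $2.4; suppliers bear $1.6.

Buyers bear ≈ $2.4 per gallon.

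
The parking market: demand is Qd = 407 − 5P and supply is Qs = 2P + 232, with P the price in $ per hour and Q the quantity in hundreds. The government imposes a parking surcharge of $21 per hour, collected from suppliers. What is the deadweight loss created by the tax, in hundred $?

Deadweight loss = $315 hundred.

Before the tax: set 407 − 5P = 2P + 232 → P* = $25, Q* = 282.
With the tax collected from suppliers, supply shifts: Qs = 2(P − 21) + 232.
New equilibrium: consumers pay $31, suppliers receive $10, Q = 252. (Wedge: Pb − Ps = 21.)
Quantity falls by |ΔQ| = |282 − 252| = 30.
DWL = ½ · t · |ΔQ| = ½ · 21 · 30 = $315.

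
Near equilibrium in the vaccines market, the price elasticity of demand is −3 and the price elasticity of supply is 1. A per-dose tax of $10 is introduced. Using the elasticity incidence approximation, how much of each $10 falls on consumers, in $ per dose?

Consumers bear ≈ $2.5 per dose.

Incidence ratio: consumers' share ≈ εs / (εs + |εd|) = 1 / (1 + 3) = 0.25.
So consumers bear ≈ 0.25 × $10 = $2.5; producers bear $7.5.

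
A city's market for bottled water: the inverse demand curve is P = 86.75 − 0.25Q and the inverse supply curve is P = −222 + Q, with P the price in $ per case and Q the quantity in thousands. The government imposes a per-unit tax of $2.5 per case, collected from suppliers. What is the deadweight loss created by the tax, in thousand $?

Deadweight loss = $2.5 thousand.

Rewrite in direct form: Qd = 347 − 4P and Qs = P + 222.
Without the tax, 347 − 4P = P + 222 gives 5P = 125, so P* = $25 and Q* = 247.
With the tax collected from suppliers, supply shifts: Qs = (P − 2.5) + 222.
Solving gives Q = 245 with consumers paying $25.5 and suppliers receiving $23 (the $2.5 wedge).
Quantity falls by |ΔQ| = |247 − 245| = 2.
DWL = ½ · t · |ΔQ| = ½ · 2.5 · 2 = $2.5.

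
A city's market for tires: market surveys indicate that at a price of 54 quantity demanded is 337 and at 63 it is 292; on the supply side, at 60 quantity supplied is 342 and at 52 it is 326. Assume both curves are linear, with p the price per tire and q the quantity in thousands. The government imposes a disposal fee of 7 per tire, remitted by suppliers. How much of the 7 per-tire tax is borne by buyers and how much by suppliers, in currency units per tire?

Buyers bear 2 per tire; suppliers bear 5 per tire.

Demand slope: (292 − 337)/(63 − 54) = -5, so qd = 607 − 5p.
Supply slope: (326 − 342)/(52 − 60) = 2, so qs = 2p + 222.
Before the tax: set 607 − 5p = 2p + 222 → p* = 55, q* = 332.
With the tax collected from suppliers, supply shifts: qs = 2(p − 7) + 222.
New equilibrium: buyers pay 57, suppliers receive 50, q = 322. (Wedge: pb − ps = 7.)
Burden on buyers: 2; on suppliers: 5. (They sum to 7.)
The less price-elastic side of the market bears the larger share of a per-unit tax.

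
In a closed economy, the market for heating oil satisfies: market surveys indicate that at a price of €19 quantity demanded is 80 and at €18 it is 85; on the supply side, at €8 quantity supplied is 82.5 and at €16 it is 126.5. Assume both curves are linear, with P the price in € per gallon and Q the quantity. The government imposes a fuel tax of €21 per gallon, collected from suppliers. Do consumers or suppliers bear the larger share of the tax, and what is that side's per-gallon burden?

Demand slope: (85 − 80)/(18 − 19) = -5, so Qd = 175 − 5P.
Supply slope: (126.5 − 82.5)/(16 − 8) = 5.5, so Qs = 5.5P + 38.5.
Before the tax: set 175 − 5P = 5.5P + 38.5 → P* = €13, Q* = 110.
With the tax collected from suppliers, supply shifts: Qs = 5.5(P − 21) + 38.5.
Solving gives Q = 55 with consumers paying €24 and suppliers receiving €3 (the €21 wedge).
Per-gallon burden: consumers €11, suppliers €10.
Consumers take the larger share because demand is less price-elastic here (demand slope 5 vs supply slope 5.5).

Consumers bear the larger share: €11 per gallon.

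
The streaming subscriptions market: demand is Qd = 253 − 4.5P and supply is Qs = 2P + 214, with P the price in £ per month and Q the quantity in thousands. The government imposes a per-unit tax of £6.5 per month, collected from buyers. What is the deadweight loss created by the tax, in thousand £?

Without the tax, 253 − 4.5P = 2P + 214 gives 6.5P = 39, so P* = £6 and Q* = 226.
With the tax collected from buyers, demand (in seller-price terms) shifts: Qd = 253 − 4.5(P + 6.5).
Solving gives Q = 217 with buyers paying £8 and producers receiving £1.5 (the £6.5 wedge).
Quantity falls by |ΔQ| = |226 − 217| = 9.
DWL = ½ · t · |ΔQ| = ½ · 6.5 · 9 = £29.25.

Deadweight loss = £29.25 thousand.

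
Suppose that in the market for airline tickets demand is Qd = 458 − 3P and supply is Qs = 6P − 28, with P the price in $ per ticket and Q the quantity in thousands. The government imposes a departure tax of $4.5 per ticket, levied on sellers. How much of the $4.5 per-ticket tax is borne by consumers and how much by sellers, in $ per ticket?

Consumers bear $3 per ticket; sellers bear $1.5 per ticket.

Without the tax, 458 − 3P = 6P − 28 gives 9P = 486, so P* = $54 and Q* = 296.
With the tax collected from sellers, supply shifts: Qs = 6(P − 4.5) − 28.
Solving gives Q = 287 with consumers paying $57 and sellers receiving $52.5 (the $4.5 wedge).
Burden on consumers: $3; on sellers: $1.5. (They sum to $4.5.)
The less price-elastic side of the market bears the larger share of a per-unit tax.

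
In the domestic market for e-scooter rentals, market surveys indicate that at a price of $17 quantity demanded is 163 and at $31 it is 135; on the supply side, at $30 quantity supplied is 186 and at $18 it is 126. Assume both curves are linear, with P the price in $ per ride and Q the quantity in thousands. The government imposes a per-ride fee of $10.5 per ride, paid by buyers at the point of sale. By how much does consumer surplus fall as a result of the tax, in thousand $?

Consumer surplus falls by $1076.25 thousand.

Demand slope: (135 − 163)/(31 − 17) = -2, so Qd = 197 − 2P.
Supply slope: (126 − 186)/(18 − 30) = 5, so Qs = 5P + 36.
Without the tax, 197 − 2P = 5P + 36 gives 7P = 161, so P* = $23 and Q* = 151.
With the tax collected from buyers, demand (in seller-price terms) shifts: Qd = 197 − 2(P + 10.5).
Solving gives Q = 136 with buyers paying $30.5 and sellers receiving $20 (the $10.5 wedge).
ΔCS is the trapezoid between Q = 136 and Q = 151 of height $7.5: ½ · (151 + 136) · 7.5 = $1076.25.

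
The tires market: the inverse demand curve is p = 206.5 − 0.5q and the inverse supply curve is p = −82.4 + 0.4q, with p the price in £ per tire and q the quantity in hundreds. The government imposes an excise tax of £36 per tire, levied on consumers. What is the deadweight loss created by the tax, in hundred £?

Deadweight loss = £720 hundred.

Rewrite in direct form: qd = 413 − 2p and qs = 2.5p + 206.
Without the tax, 413 − 2p = 2.5p + 206 gives 4.5p = 207, so p* = £46 and q* = 321.
With the tax collected from consumers, demand (in seller-price terms) shifts: qd = 413 − 2(p + 36).
Solving gives q = 281 with consumers paying £66 and producers receiving £30 (the £36 wedge).
Quantity falls by |ΔQ| = |321 − 281| = 40.
DWL = ½ · t · |ΔQ| = ½ · 36 · 40 = £720.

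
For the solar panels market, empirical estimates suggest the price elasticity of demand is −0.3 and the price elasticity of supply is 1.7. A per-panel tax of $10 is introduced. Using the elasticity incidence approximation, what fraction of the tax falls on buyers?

Incidence ratio: buyers' share ≈ εs / (εs + |εd|) = 1.7 / (1.7 + 0.3) = 0.85.
Supply is the more elastic side, so buyers bear the larger share.

Buyers' share ≈ 0.85.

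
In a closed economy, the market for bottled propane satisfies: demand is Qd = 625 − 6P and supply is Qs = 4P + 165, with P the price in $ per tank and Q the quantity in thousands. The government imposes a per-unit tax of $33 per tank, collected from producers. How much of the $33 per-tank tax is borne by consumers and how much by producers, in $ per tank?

Consumers bear $13.2 per tank; producers bear $19.8 per tank.

Before the tax: set 625 − 6P = 4P + 165 → P* = $46, Q* = 349.
With the tax collected from producers, supply shifts: Qs = 4(P − 33) + 165.
New equilibrium: consumers pay $59.2, producers receive $26.2, Q = 269.8. (Wedge: Pb − Ps = 33.)
Burden on consumers: $13.2; on producers: $19.8. (They sum to $33.)
The less price-elastic side of the market bears the larger share of a per-unit tax.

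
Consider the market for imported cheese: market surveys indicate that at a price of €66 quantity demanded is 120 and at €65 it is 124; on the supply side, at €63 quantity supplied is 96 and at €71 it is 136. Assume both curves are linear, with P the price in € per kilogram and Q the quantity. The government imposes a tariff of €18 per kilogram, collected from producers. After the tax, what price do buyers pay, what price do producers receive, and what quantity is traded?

Buyers pay €77; producers receive €59; quantity = 76.

Demand slope: (124 − 120)/(65 − 66) = -4, so Qd = 384 − 4P.
Supply slope: (136 − 96)/(71 − 63) = 5, so Qs = 5P − 219.
Without the tax, 384 − 4P = 5P − 219 gives 9P = 603, so P* = €67 and Q* = 116.
With the tax collected from producers, supply shifts: Qs = 5(P − 18) − 219.
Solving gives Q = 76 with buyers paying €77 and producers receiving €59 (the €18 wedge).
The less price-elastic side of the market bears the larger share of a per-unit tax.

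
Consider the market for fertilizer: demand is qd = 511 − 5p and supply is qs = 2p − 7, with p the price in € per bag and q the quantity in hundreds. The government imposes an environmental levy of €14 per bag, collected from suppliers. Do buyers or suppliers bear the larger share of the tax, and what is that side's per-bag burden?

Before the tax: set 511 − 5p = 2p − 7 → p* = €74, q* = 141.
With the tax collected from suppliers, supply shifts: qs = 2(p − 14) − 7.
Solving gives q = 121 with buyers paying €78 and suppliers receiving €64 (the €14 wedge).
Per-bag burden: buyers €4, suppliers €10.
Suppliers take the larger share because supply is less price-elastic here (demand slope 5 vs supply slope 2).
The less price-elastic side of the market bears the larger share of a per-unit tax.

Suppliers bear the larger share: €10 per bag.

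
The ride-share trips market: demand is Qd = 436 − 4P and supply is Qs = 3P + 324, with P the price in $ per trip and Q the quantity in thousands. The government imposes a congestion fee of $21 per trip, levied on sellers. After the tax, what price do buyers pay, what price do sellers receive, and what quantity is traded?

Without the tax, 436 − 4P = 3P + 324 gives 7P = 112, so P* = $16 and Q* = 372.
With the tax collected from sellers, supply shifts: Qs = 3(P − 21) + 324.
Solving gives Q = 336 with buyers paying $25 and sellers receiving $4 (the $21 wedge).
The less price-elastic side of the market bears the larger share of a per-unit tax.

Buyers pay $25; sellers receive $4; quantity = 336.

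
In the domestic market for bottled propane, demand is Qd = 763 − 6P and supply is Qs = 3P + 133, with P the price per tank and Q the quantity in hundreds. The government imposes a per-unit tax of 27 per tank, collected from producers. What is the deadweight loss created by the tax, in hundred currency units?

Before the tax: set 763 − 6P = 3P + 133 → P* = 70, Q* = 343.
With the tax collected from producers, supply shifts: Qs = 3(P − 27) + 133.
Solving gives Q = 289 with buyers paying 79 and producers receiving 52 (the 27 wedge).
Quantity falls by |ΔQ| = |343 − 289| = 54.
DWL = ½ · t · |ΔQ| = ½ · 27 · 54 = 729.

Deadweight loss = 729 hundred.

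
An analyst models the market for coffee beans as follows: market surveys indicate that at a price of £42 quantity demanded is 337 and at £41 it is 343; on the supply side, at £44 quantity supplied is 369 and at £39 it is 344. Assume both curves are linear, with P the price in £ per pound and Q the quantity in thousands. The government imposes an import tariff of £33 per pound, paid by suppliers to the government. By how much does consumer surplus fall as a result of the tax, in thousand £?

Consumer surplus falls by £4560 thousand.

Demand slope: (343 − 337)/(41 − 42) = -6, so Qd = 589 − 6P.
Supply slope: (344 − 369)/(39 − 44) = 5, so Qs = 5P + 149.
Before the tax: set 589 − 6P = 5P + 149 → P* = £40, Q* = 349.
With the tax collected from suppliers, supply shifts: Qs = 5(P − 33) + 149.
Solving gives Q = 259 with buyers paying £55 and suppliers receiving £22 (the £33 wedge).
ΔCS is the trapezoid between Q = 259 and Q = 349 of height £15: ½ · (349 + 259) · 15 = £4560.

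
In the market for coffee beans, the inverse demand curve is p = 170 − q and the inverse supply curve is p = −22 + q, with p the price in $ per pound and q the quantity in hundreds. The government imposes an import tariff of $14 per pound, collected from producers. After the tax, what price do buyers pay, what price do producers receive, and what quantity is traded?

Buyers pay $81; producers receive $67; quantity = 89.

Rewrite in direct form: qd = 170 − p and qs = p + 22.
Without the tax, 170 − p = p + 22 gives 2p = 148, so p* = $74 and q* = 96.
With the tax collected from producers, supply shifts: qs = (p − 14) + 22.
Solving gives q = 89 with buyers paying $81 and producers receiving $67 (the $14 wedge).
The less price-elastic side of the market bears the larger share of a per-unit tax.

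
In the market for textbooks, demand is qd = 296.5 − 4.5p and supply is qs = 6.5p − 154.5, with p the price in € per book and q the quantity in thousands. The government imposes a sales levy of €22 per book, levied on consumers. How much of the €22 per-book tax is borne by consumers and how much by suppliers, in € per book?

Before the tax: set 296.5 − 4.5p = 6.5p − 154.5 → p* = €41, q* = 112.
With the tax collected from consumers, demand (in seller-price terms) shifts: qd = 296.5 − 4.5(p + 22).
Solving gives q = 53.5 with consumers paying €54 and suppliers receiving €32 (the €22 wedge).
Burden on consumers: €13; on suppliers: €9. (They sum to €22.)
The less price-elastic side of the market bears the larger share of a per-unit tax.

Consumers bear €13 per book; suppliers bear €9 per book.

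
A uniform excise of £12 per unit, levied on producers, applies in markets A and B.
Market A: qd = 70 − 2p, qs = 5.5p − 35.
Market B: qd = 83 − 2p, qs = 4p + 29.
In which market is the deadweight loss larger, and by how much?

Market A, by £9.6.

Market A: pre-tax p* = £14, q* = 42; post-tax q = 24.4; deadweight loss = £105.6.
Market B: pre-tax p* = £9, q* = 65; post-tax q = 49; deadweight loss = £96.
Difference: £105.6 vs £96 → market A is larger by £9.6.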